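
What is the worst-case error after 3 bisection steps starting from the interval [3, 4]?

Bisection error bound: |error| ≤ (b-a)/2^n
|error| ≤ (4 - 3)/2^3 = 1/2^3
|error| ≤ 0.1250000000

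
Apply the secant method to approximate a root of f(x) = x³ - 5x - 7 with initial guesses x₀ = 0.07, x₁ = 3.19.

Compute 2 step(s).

f(x) = x³ - 5x - 7
x₀ = 0.07, x₁ = 3.19

Secant formula: x_{n+1} = x_n - f(x_n)(x_n - x_{n-1})/(f(x_n) - f(x_{n-1}))

Iteration 1:
  f(0.070000) = -7.349657
  f(3.190000) = 9.511759
  x_2 = 3.190000 - 9.511759×(3.190000 - 0.070000)/(9.511759 - (-7.349657))
       = 1.429965
Iteration 2:
  f(3.190000) = 9.511759
  f(1.429965) = -11.225833
  x_3 = 1.429965 - (-11.225833)×(1.429965 - 3.190000)/(-11.225833 - 9.511759)
       = 2.382721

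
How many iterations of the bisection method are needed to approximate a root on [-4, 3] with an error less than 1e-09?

We need (b-a)/2^n ≤ 1e-09
(3 - (-4))/2^n ≤ 1e-09
7/2^n ≤ 1e-09
2^n ≥ 7000000000
n ≥ log₂(7000000000) = 32.70
n ≥ 33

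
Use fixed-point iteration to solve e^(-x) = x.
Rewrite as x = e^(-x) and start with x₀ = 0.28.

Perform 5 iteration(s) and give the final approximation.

Equation: e^(-x) = x
Fixed-point form: x = e^(-x)
x₀ = 0.28

x_1 = g(0.280000) = 0.755784
x_2 = g(0.755784) = 0.469642
x_3 = g(0.469642) = 0.625226
x_4 = g(0.625226) = 0.535141
x_5 = g(0.535141) = 0.585587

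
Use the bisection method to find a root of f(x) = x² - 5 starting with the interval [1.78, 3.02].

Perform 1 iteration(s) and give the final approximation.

f(x) = x² - 5
Initial interval: [1.78, 3.02]

Iteration 1:
  c_1 = (1.780000 + 3.020000)/2 = 2.400000
  f(c_1) = f(2.400000) = 0.760000
  f(a) × f(c) < 0, new interval: [1.780000, 2.400000]

After 1 iteration(s), the approximation is c_1 = 2.400000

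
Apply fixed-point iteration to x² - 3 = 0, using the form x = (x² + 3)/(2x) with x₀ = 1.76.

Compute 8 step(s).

Equation: x² - 3 = 0
Fixed-point form: x = (x² + 3)/(2x)
x₀ = 1.76

x_1 = g(1.760000) = 1.732273
x_2 = g(1.732273) = 1.732051
x_3 = g(1.732051) = 1.732051
x_4 = g(1.732051) = 1.732051
x_5 = g(1.732051) = 1.732051
x_6 = g(1.732051) = 1.732051
x_7 = g(1.732051) = 1.732051
x_8 = g(1.732051) = 1.732051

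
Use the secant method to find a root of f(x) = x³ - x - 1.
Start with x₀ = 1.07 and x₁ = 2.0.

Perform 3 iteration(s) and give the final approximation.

f(x) = x³ - x - 1
x₀ = 1.07, x₁ = 2.0

Secant formula: x_{n+1} = x_n - f(x_n)(x_n - x_{n-1})/(f(x_n) - f(x_{n-1}))

Iteration 1:
  f(1.070000) = -0.844957
  f(2.000000) = 5.000000
  x_2 = 2.000000 - 5.000000×(2.000000 - 1.070000)/(5.000000 - (-0.844957))
       = 1.204442
Iteration 2:
  f(2.000000) = 5.000000
  f(1.204442) = -0.457180
  x_3 = 1.204442 - (-0.457180)×(1.204442 - 2.000000)/(-0.457180 - 5.000000)
       = 1.271091
Iteration 3:
  f(1.204442) = -0.457180
  f(1.271091) = -0.217425
  x_4 = 1.271091 - (-0.217425)×(1.271091 - 1.204442)/(-0.217425 - (-0.457180))
       = 1.331532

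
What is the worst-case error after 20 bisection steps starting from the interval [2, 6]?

Bisection error bound: |error| ≤ (b-a)/2^n
|error| ≤ (6 - 2)/2^20 = 4/2^20
|error| ≤ 0.0000038147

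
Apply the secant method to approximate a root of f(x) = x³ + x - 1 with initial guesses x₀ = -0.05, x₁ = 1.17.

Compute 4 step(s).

f(x) = x³ + x - 1
x₀ = -0.05, x₁ = 1.17

Secant formula: x_{n+1} = x_n - f(x_n)(x_n - x_{n-1})/(f(x_n) - f(x_{n-1}))

Iteration 1:
  f(-0.050000) = -1.050125
  f(1.170000) = 1.771613
  x_2 = 1.170000 - 1.771613×(1.170000 - (-0.050000))/(1.771613 - (-1.050125))
       = 0.404030
Iteration 2:
  f(1.170000) = 1.771613
  f(0.404030) = -0.530017
  x_3 = 0.404030 - (-0.530017)×(0.404030 - 1.170000)/(-0.530017 - 1.771613)
       = 0.580416
Iteration 3:
  f(0.404030) = -0.530017
  f(0.580416) = -0.224051
  x_4 = 0.580416 - (-0.224051)×(0.580416 - 0.404030)/(-0.224051 - (-0.530017))
       = 0.709580
Iteration 4:
  f(0.580416) = -0.224051
  f(0.709580) = 0.066857
  x_5 = 0.709580 - 0.066857×(0.709580 - 0.580416)/(0.066857 - (-0.224051))
       = 0.679896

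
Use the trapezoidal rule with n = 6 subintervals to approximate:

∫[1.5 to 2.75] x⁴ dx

f(x) = x⁴
a = 1.5, b = 2.75, n = 6
h = (b - a)/n = 0.208333

Trapezoidal rule: (h/2)[f(x₀) + 2f(x₁) + 2f(x₂) + ... + f(xₙ)]

x_0 = 1.5000, f(x_0) = 5.062500, coefficient = 1
x_1 = 1.7083, f(x_1) = 8.517075, coefficient = 2
x_2 = 1.9167, f(x_2) = 13.495419, coefficient = 2
x_3 = 2.1250, f(x_3) = 20.390869, coefficient = 2
x_4 = 2.3333, f(x_4) = 29.641975, coefficient = 2
x_5 = 2.5417, f(x_5) = 41.732497, coefficient = 2
x_6 = 2.7500, f(x_6) = 57.191406, coefficient = 1

I ≈ (0.208333/2) × 289.809576 = 30.188498
Exact value: 29.936523
Error: 0.251974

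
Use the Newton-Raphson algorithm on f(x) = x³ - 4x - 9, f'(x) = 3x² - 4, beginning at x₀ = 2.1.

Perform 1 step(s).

f(x) = x³ - 4x - 9
f'(x) = 3x² - 4
x₀ = 2.1

Newton-Raphson formula: x_{n+1} = x_n - f(x_n)/f'(x_n)

Iteration 1:
  f(2.100000) = -8.139000
  f'(2.100000) = 9.230000
  x_1 = 2.100000 - (-8.139000)/9.230000 = 2.981798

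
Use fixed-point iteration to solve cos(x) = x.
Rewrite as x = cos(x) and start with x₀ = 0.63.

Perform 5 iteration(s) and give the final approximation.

Equation: cos(x) = x
Fixed-point form: x = cos(x)
x₀ = 0.63

x_1 = g(0.630000) = 0.808028
x_2 = g(0.808028) = 0.690926
x_3 = g(0.690926) = 0.770656
x_4 = g(0.770656) = 0.717454
x_5 = g(0.717454) = 0.753482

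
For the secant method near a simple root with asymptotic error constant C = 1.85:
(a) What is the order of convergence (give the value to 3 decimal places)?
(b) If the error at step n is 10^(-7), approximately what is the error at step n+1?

(a) Secant method has superlinear convergence with order φ = (1+√5)/2 ≈ 1.618.
    This means |e_{n+1}| ≈ C|e_n|^1.618.

(b) With |e_n| = 10^(-7) and C = 1.85:
    |e_{n+1}| ≈ 1.85 × (10^(-7))^1.618 = 1.85 × 10^(-11.33)

(a) ≈ 1.618 (golden ratio); (b) |e_{n+1}| ≈ 8.728e-12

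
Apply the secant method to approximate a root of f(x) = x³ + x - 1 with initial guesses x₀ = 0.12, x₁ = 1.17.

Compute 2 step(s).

f(x) = x³ + x - 1
x₀ = 0.12, x₁ = 1.17

Secant formula: x_{n+1} = x_n - f(x_n)(x_n - x_{n-1})/(f(x_n) - f(x_{n-1}))

Iteration 1:
  f(0.120000) = -0.878272
  f(1.170000) = 1.771613
  x_2 = 1.170000 - 1.771613×(1.170000 - 0.120000)/(1.771613 - (-0.878272))
       = 0.468010
Iteration 2:
  f(1.170000) = 1.771613
  f(0.468010) = -0.429481
  x_3 = 0.468010 - (-0.429481)×(0.468010 - 1.170000)/(-0.429481 - 1.771613)
       = 0.604983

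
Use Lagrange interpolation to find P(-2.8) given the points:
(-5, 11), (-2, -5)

Lagrange interpolation formula:
P(x) = Σ yᵢ × Lᵢ(x)
where Lᵢ(x) = Π_{j≠i} (x - xⱼ)/(xᵢ - xⱼ)

L_0(-2.8) = (-2.8 - (-2))/(-5 - (-2)) = 0.266667
L_1(-2.8) = (-2.8 - (-5))/(-2 - (-5)) = 0.733333

P(-2.8) = 11×L_0(-2.8) + (-5)×L_1(-2.8)
P(-2.8) = -0.733333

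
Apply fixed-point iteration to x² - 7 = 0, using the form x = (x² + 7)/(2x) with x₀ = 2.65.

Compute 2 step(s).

Equation: x² - 7 = 0
Fixed-point form: x = (x² + 7)/(2x)
x₀ = 2.65

x_1 = g(2.650000) = 2.645755
x_2 = g(2.645755) = 2.645751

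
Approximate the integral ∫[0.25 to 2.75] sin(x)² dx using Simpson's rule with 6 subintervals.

f(x) = sin(x)²
a = 0.25, b = 2.75, n = 6
h = (b - a)/n = 0.416667

Simpson's rule: (h/3)[f(x₀) + 4f(x₁) + 2f(x₂) + ... + f(xₙ)]

x_0 = 0.2500, f(x_0) = 0.061209, coefficient = 1
x_1 = 0.6667, f(x_1) = 0.382381, coefficient = 4
x_2 = 1.0833, f(x_2) = 0.780615, coefficient = 2
x_3 = 1.5000, f(x_3) = 0.994996, coefficient = 4
x_4 = 1.9167, f(x_4) = 0.885068, coefficient = 2
x_5 = 2.3333, f(x_5) = 0.522853, coefficient = 4
x_6 = 2.7500, f(x_6) = 0.145665, coefficient = 1

I ≈ (0.416667/3) × 11.139163 = 1.547106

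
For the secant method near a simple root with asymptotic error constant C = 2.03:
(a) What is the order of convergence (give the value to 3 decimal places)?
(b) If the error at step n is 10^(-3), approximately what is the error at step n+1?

(a) Secant method has superlinear convergence with order φ = (1+√5)/2 ≈ 1.618.
    This means |e_{n+1}| ≈ C|e_n|^1.618.

(b) With |e_n| = 10^(-3) and C = 2.03:
    |e_{n+1}| ≈ 2.03 × (10^(-3))^1.618 = 2.03 × 10^(-4.85)

(a) ≈ 1.618 (golden ratio); (b) |e_{n+1}| ≈ 2.840e-05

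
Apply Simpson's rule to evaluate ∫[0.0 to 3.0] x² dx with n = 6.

f(x) = x²
a = 0.0, b = 3.0, n = 6
h = (b - a)/n = 0.500000

Simpson's rule: (h/3)[f(x₀) + 4f(x₁) + 2f(x₂) + ... + f(xₙ)]

x_0 = 0.0000, f(x_0) = 0.000000, coefficient = 1
x_1 = 0.5000, f(x_1) = 0.250000, coefficient = 4
x_2 = 1.0000, f(x_2) = 1.000000, coefficient = 2
x_3 = 1.5000, f(x_3) = 2.250000, coefficient = 4
x_4 = 2.0000, f(x_4) = 4.000000, coefficient = 2
x_5 = 2.5000, f(x_5) = 6.250000, coefficient = 4
x_6 = 3.0000, f(x_6) = 9.000000, coefficient = 1

I ≈ (0.500000/3) × 54.000000 = 9.000000
Exact value: 9.000000
Error: 0.000000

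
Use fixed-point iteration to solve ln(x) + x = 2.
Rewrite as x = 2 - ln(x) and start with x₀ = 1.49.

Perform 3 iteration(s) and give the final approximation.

Equation: ln(x) + x = 2
Fixed-point form: x = 2 - ln(x)
x₀ = 1.49

x_1 = g(1.490000) = 1.601224
x_2 = g(1.601224) = 1.529232
x_3 = g(1.529232) = 1.575235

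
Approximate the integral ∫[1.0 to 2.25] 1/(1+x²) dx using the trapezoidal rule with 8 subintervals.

f(x) = 1/(1+x²)
a = 1.0, b = 2.25, n = 8
h = (b - a)/n = 0.156250

Trapezoidal rule: (h/2)[f(x₀) + 2f(x₁) + 2f(x₂) + ... + f(xₙ)]

x_0 = 1.0000, f(x_0) = 0.500000, coefficient = 1
x_1 = 1.1562, f(x_1) = 0.427915, coefficient = 2
x_2 = 1.3125, f(x_2) = 0.367288, coefficient = 2
x_3 = 1.4688, f(x_3) = 0.316734, coefficient = 2
x_4 = 1.6250, f(x_4) = 0.274678, coefficient = 2
x_5 = 1.7812, f(x_5) = 0.239644, coefficient = 2
x_6 = 1.9375, f(x_6) = 0.210353, coefficient = 2
x_7 = 2.0938, f(x_7) = 0.185743, coefficient = 2
x_8 = 2.2500, f(x_8) = 0.164948, coefficient = 1

I ≈ (0.156250/2) × 4.709659 = 0.367942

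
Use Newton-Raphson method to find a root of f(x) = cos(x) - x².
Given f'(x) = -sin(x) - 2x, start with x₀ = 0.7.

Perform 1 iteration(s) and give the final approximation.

f(x) = cos(x) - x²
f'(x) = -sin(x) - 2x
x₀ = 0.7

Newton-Raphson formula: x_{n+1} = x_n - f(x_n)/f'(x_n)

Iteration 1:
  f(0.700000) = 0.274842
  f'(0.700000) = -2.044218
  x_1 = 0.700000 - 0.274842/(-2.044218) = 0.834449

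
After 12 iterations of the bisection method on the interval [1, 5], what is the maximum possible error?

Bisection error bound: |error| ≤ (b-a)/2^n
|error| ≤ (5 - 1)/2^12 = 4/2^12
|error| ≤ 0.0009765625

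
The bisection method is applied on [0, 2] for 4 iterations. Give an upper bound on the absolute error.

Bisection error bound: |error| ≤ (b-a)/2^n
|error| ≤ (2 - 0)/2^4 = 2/2^4
|error| ≤ 0.1250000000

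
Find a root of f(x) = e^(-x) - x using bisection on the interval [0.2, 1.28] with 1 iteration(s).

f(x) = e^(-x) - x
Initial interval: [0.2, 1.28]

Iteration 1:
  c_1 = (0.200000 + 1.280000)/2 = 0.740000
  f(c_1) = f(0.740000) = -0.262886
  f(a) × f(c) < 0, new interval: [0.200000, 0.740000]

After 1 iteration(s), the approximation is c_1 = 0.740000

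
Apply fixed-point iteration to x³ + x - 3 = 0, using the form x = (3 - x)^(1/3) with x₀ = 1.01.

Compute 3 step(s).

Equation: x³ + x - 3 = 0
Fixed-point form: x = (3 - x)^(1/3)
x₀ = 1.01

x_1 = g(1.010000) = 1.257818
x_2 = g(1.257818) = 1.203274
x_3 = g(1.203274) = 1.215702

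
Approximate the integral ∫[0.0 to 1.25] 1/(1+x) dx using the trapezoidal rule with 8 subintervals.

f(x) = 1/(1+x)
a = 0.0, b = 1.25, n = 8
h = (b - a)/n = 0.156250

Trapezoidal rule: (h/2)[f(x₀) + 2f(x₁) + 2f(x₂) + ... + f(xₙ)]

x_0 = 0.0000, f(x_0) = 1.000000, coefficient = 1
x_1 = 0.1562, f(x_1) = 0.864865, coefficient = 2
x_2 = 0.3125, f(x_2) = 0.761905, coefficient = 2
x_3 = 0.4688, f(x_3) = 0.680851, coefficient = 2
x_4 = 0.6250, f(x_4) = 0.615385, coefficient = 2
x_5 = 0.7812, f(x_5) = 0.561404, coefficient = 2
x_6 = 0.9375, f(x_6) = 0.516129, coefficient = 2
x_7 = 1.0938, f(x_7) = 0.477612, coefficient = 2
x_8 = 1.2500, f(x_8) = 0.444444, coefficient = 1

I ≈ (0.156250/2) × 10.400744 = 0.812558
Exact value: 0.810930
Error: 0.001628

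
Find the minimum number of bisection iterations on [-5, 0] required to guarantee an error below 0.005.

We need (b-a)/2^n ≤ 0.005
(0 - (-5))/2^n ≤ 0.005
5/2^n ≤ 0.005
2^n ≥ 1000
n ≥ log₂(1000) = 9.97
n ≥ 10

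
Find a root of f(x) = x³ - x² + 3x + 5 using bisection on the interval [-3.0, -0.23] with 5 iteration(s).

f(x) = x³ - x² + 3x + 5
Initial interval: [-3.0, -0.23]

Iteration 1:
  c_1 = (-3.000000 + (-0.230000))/2 = -1.615000
  f(c_1) = f(-1.615000) = -6.665508
  f(a) × f(c) ≥ 0, new interval: [-1.615000, -0.230000]
Iteration 2:
  c_2 = (-1.615000 + (-0.230000))/2 = -0.922500
  f(c_2) = f(-0.922500) = 0.596440
  f(a) × f(c) < 0, new interval: [-1.615000, -0.922500]
Iteration 3:
  c_3 = (-1.615000 + (-0.922500))/2 = -1.268750
  f(c_3) = f(-1.268750) = -2.458317
  f(a) × f(c) ≥ 0, new interval: [-1.268750, -0.922500]
Iteration 4:
  c_4 = (-1.268750 + (-0.922500))/2 = -1.095625
  f(c_4) = f(-1.095625) = -0.802451
  f(a) × f(c) ≥ 0, new interval: [-1.095625, -0.922500]
Iteration 5:
  c_5 = (-1.095625 + (-0.922500))/2 = -1.009062
  f(c_5) = f(-1.009062) = -0.072829
  f(a) × f(c) ≥ 0, new interval: [-1.009062, -0.922500]

After 5 iteration(s), the approximation is c_5 = -1.009062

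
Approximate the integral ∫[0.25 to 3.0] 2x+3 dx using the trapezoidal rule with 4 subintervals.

f(x) = 2x+3
a = 0.25, b = 3.0, n = 4
h = (b - a)/n = 0.687500

Trapezoidal rule: (h/2)[f(x₀) + 2f(x₁) + 2f(x₂) + ... + f(xₙ)]

x_0 = 0.2500, f(x_0) = 3.500000, coefficient = 1
x_1 = 0.9375, f(x_1) = 4.875000, coefficient = 2
x_2 = 1.6250, f(x_2) = 6.250000, coefficient = 2
x_3 = 2.3125, f(x_3) = 7.625000, coefficient = 2
x_4 = 3.0000, f(x_4) = 9.000000, coefficient = 1

I ≈ (0.687500/2) × 50.000000 = 17.187500
Exact value: 17.187500
Error: 0.000000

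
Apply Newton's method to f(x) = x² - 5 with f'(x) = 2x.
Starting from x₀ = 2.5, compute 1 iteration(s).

f(x) = x² - 5
f'(x) = 2x
x₀ = 2.5

Newton-Raphson formula: x_{n+1} = x_n - f(x_n)/f'(x_n)

Iteration 1:
  f(2.500000) = 1.250000
  f'(2.500000) = 5.000000
  x_1 = 2.500000 - 1.250000/5.000000 = 2.250000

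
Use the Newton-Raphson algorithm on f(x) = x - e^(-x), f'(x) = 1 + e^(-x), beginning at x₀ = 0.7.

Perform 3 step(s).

f(x) = x - e^(-x)
f'(x) = 1 + e^(-x)
x₀ = 0.7

Newton-Raphson formula: x_{n+1} = x_n - f(x_n)/f'(x_n)

Iteration 1:
  f(0.700000) = 0.203415
  f'(0.700000) = 1.496585
  x_1 = 0.700000 - 0.203415/1.496585 = 0.564081
Iteration 2:
  f(0.564081) = -0.004802
  f'(0.564081) = 1.568883
  x_2 = 0.564081 - (-0.004802)/1.568883 = 0.567142
Iteration 3:
  f(0.567142) = -0.000003
  f'(0.567142) = 1.567144
  x_3 = 0.567142 - (-0.000003)/1.567144 = 0.567143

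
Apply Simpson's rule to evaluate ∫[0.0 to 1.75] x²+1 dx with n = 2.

f(x) = x²+1
a = 0.0, b = 1.75, n = 2
h = (b - a)/n = 0.875000

Simpson's rule: (h/3)[f(x₀) + 4f(x₁) + 2f(x₂) + ... + f(xₙ)]

x_0 = 0.0000, f(x_0) = 1.000000, coefficient = 1
x_1 = 0.8750, f(x_1) = 1.765625, coefficient = 4
x_2 = 1.7500, f(x_2) = 4.062500, coefficient = 1

I ≈ (0.875000/3) × 12.125000 = 3.536458
Exact value: 3.536458
Error: 0.000000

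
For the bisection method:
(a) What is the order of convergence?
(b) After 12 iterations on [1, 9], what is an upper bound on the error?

(a) Bisection has linear (order 1) convergence; the error is halved each step.

(b) Error bound = (b-a)/2^n = (9 - 1)/2^{12}
    = 8/2^{12}

(a) 1 (linear); (b) error ≤ 1.95e-03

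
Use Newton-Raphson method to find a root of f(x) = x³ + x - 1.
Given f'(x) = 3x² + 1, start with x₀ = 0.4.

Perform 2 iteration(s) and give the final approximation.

f(x) = x³ + x - 1
f'(x) = 3x² + 1
x₀ = 0.4

Newton-Raphson formula: x_{n+1} = x_n - f(x_n)/f'(x_n)

Iteration 1:
  f(0.400000) = -0.536000
  f'(0.400000) = 1.480000
  x_1 = 0.400000 - (-0.536000)/1.480000 = 0.762162
Iteration 2:
  f(0.762162) = 0.204895
  f'(0.762162) = 2.742673
  x_2 = 0.762162 - 0.204895/2.742673 = 0.687456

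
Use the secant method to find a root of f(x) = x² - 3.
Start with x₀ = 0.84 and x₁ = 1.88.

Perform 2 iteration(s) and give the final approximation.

f(x) = x² - 3
x₀ = 0.84, x₁ = 1.88

Secant formula: x_{n+1} = x_n - f(x_n)(x_n - x_{n-1})/(f(x_n) - f(x_{n-1}))

Iteration 1:
  f(0.840000) = -2.294400
  f(1.880000) = 0.534400
  x_2 = 1.880000 - 0.534400×(1.880000 - 0.840000)/(0.534400 - (-2.294400))
       = 1.683529
Iteration 2:
  f(1.880000) = 0.534400
  f(1.683529) = -0.165729
  x_3 = 1.683529 - (-0.165729)×(1.683529 - 1.880000)/(-0.165729 - 0.534400)
       = 1.730036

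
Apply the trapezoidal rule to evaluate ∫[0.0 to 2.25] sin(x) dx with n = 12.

f(x) = sin(x)
a = 0.0, b = 2.25, n = 12
h = (b - a)/n = 0.187500

Trapezoidal rule: (h/2)[f(x₀) + 2f(x₁) + 2f(x₂) + ... + f(xₙ)]

x_0 = 0.0000, f(x_0) = 0.000000, coefficient = 1
x_1 = 0.1875, f(x_1) = 0.186403, coefficient = 2
x_2 = 0.3750, f(x_2) = 0.366273, coefficient = 2
x_3 = 0.5625, f(x_3) = 0.533303, coefficient = 2
x_4 = 0.7500, f(x_4) = 0.681639, coefficient = 2
x_5 = 0.9375, f(x_5) = 0.806081, coefficient = 2
x_6 = 1.1250, f(x_6) = 0.902268, coefficient = 2
x_7 = 1.3125, f(x_7) = 0.966827, coefficient = 2
x_8 = 1.5000, f(x_8) = 0.997495, coefficient = 2
x_9 = 1.6875, f(x_9) = 0.993198, coefficient = 2
x_10 = 1.8750, f(x_10) = 0.954086, coefficient = 2
x_11 = 2.0625, f(x_11) = 0.881530, coefficient = 2
x_12 = 2.2500, f(x_12) = 0.778073, coefficient = 1

I ≈ (0.187500/2) × 17.316275 = 1.623401
Exact value: 1.628174
Error: 0.004773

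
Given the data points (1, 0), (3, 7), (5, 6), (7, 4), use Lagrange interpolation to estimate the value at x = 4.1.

Lagrange interpolation formula:
P(x) = Σ yᵢ × Lᵢ(x)
where Lᵢ(x) = Π_{j≠i} (x - xⱼ)/(xᵢ - xⱼ)

L_0(4.1) = (4.1 - 3)/(1 - 3) × (4.1 - 5)/(1 - 5) × (4.1 - 7)/(1 - 7) = -0.059813
L_1(4.1) = (4.1 - 1)/(3 - 1) × (4.1 - 5)/(3 - 5) × (4.1 - 7)/(3 - 7) = 0.505688
L_2(4.1) = (4.1 - 1)/(5 - 1) × (4.1 - 3)/(5 - 3) × (4.1 - 7)/(5 - 7) = 0.618062
L_3(4.1) = (4.1 - 1)/(7 - 1) × (4.1 - 3)/(7 - 3) × (4.1 - 5)/(7 - 5) = -0.063938

P(4.1) = 0×L_0(4.1) + 7×L_1(4.1) + 6×L_2(4.1) + 4×L_3(4.1)
P(4.1) = 6.992438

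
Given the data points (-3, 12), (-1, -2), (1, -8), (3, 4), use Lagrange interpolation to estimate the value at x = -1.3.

Lagrange interpolation formula:
P(x) = Σ yᵢ × Lᵢ(x)
where Lᵢ(x) = Π_{j≠i} (x - xⱼ)/(xᵢ - xⱼ)

L_0(-1.3) = (-1.3 - (-1))/(-3 - (-1)) × (-1.3 - 1)/(-3 - 1) × (-1.3 - 3)/(-3 - 3) = 0.061813
L_1(-1.3) = (-1.3 - (-3))/(-1 - (-3)) × (-1.3 - 1)/(-1 - 1) × (-1.3 - 3)/(-1 - 3) = 1.050812
L_2(-1.3) = (-1.3 - (-3))/(1 - (-3)) × (-1.3 - (-1))/(1 - (-1)) × (-1.3 - 3)/(1 - 3) = -0.137063
L_3(-1.3) = (-1.3 - (-3))/(3 - (-3)) × (-1.3 - (-1))/(3 - (-1)) × (-1.3 - 1)/(3 - 1) = 0.024438

P(-1.3) = 12×L_0(-1.3) + (-2)×L_1(-1.3) + (-8)×L_2(-1.3) + 4×L_3(-1.3)
P(-1.3) = -0.165625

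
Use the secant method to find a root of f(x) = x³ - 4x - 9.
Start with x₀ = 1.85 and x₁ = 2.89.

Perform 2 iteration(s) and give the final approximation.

f(x) = x³ - 4x - 9
x₀ = 1.85, x₁ = 2.89

Secant formula: x_{n+1} = x_n - f(x_n)(x_n - x_{n-1})/(f(x_n) - f(x_{n-1}))

Iteration 1:
  f(1.850000) = -10.068375
  f(2.890000) = 3.577569
  x_2 = 2.890000 - 3.577569×(2.890000 - 1.850000)/(3.577569 - (-10.068375))
       = 2.617342
Iteration 2:
  f(2.890000) = 3.577569
  f(2.617342) = -1.539316
  x_3 = 2.617342 - (-1.539316)×(2.617342 - 2.890000)/(-1.539316 - 3.577569)
       = 2.699366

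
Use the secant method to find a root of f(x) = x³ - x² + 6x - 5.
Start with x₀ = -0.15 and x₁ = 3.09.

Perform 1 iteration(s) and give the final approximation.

f(x) = x³ - x² + 6x - 5
x₀ = -0.15, x₁ = 3.09

Secant formula: x_{n+1} = x_n - f(x_n)(x_n - x_{n-1})/(f(x_n) - f(x_{n-1}))

Iteration 1:
  f(-0.150000) = -5.925875
  f(3.090000) = 33.495529
  x_2 = 3.090000 - 33.495529×(3.090000 - (-0.150000))/(33.495529 - (-5.925875))
       = 0.337041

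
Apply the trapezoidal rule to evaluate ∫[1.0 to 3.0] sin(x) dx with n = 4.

f(x) = sin(x)
a = 1.0, b = 3.0, n = 4
h = (b - a)/n = 0.500000

Trapezoidal rule: (h/2)[f(x₀) + 2f(x₁) + 2f(x₂) + ... + f(xₙ)]

x_0 = 1.0000, f(x_0) = 0.841471, coefficient = 1
x_1 = 1.5000, f(x_1) = 0.997495, coefficient = 2
x_2 = 2.0000, f(x_2) = 0.909297, coefficient = 2
x_3 = 2.5000, f(x_3) = 0.598472, coefficient = 2
x_4 = 3.0000, f(x_4) = 0.141120, coefficient = 1

I ≈ (0.500000/2) × 5.993120 = 1.498280
Exact value: 1.530295
Error: 0.032015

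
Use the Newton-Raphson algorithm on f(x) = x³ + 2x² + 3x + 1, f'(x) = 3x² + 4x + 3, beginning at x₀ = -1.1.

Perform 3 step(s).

f(x) = x³ + 2x² + 3x + 1
f'(x) = 3x² + 4x + 3
x₀ = -1.1

Newton-Raphson formula: x_{n+1} = x_n - f(x_n)/f'(x_n)

Iteration 1:
  f(-1.100000) = -1.211000
  f'(-1.100000) = 2.230000
  x_1 = -1.100000 - (-1.211000)/2.230000 = -0.556951
Iteration 2:
  f(-0.556951) = -0.223227
  f'(-0.556951) = 1.702779
  x_2 = -0.556951 - (-0.223227)/1.702779 = -0.425855
Iteration 3:
  f(-0.425855) = 0.007910
  f'(-0.425855) = 1.840637
  x_3 = -0.425855 - 0.007910/1.840637 = -0.430152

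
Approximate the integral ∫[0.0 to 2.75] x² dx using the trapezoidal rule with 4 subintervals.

f(x) = x²
a = 0.0, b = 2.75, n = 4
h = (b - a)/n = 0.687500

Trapezoidal rule: (h/2)[f(x₀) + 2f(x₁) + 2f(x₂) + ... + f(xₙ)]

x_0 = 0.0000, f(x_0) = 0.000000, coefficient = 1
x_1 = 0.6875, f(x_1) = 0.472656, coefficient = 2
x_2 = 1.3750, f(x_2) = 1.890625, coefficient = 2
x_3 = 2.0625, f(x_3) = 4.253906, coefficient = 2
x_4 = 2.7500, f(x_4) = 7.562500, coefficient = 1

I ≈ (0.687500/2) × 20.796875 = 7.148926
Exact value: 6.932292
Error: 0.216634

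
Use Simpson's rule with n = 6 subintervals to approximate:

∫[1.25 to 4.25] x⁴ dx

f(x) = x⁴
a = 1.25, b = 4.25, n = 6
h = (b - a)/n = 0.500000

Simpson's rule: (h/3)[f(x₀) + 4f(x₁) + 2f(x₂) + ... + f(xₙ)]

x_0 = 1.2500, f(x_0) = 2.441406, coefficient = 1
x_1 = 1.7500, f(x_1) = 9.378906, coefficient = 4
x_2 = 2.2500, f(x_2) = 25.628906, coefficient = 2
x_3 = 2.7500, f(x_3) = 57.191406, coefficient = 4
x_4 = 3.2500, f(x_4) = 111.566406, coefficient = 2
x_5 = 3.7500, f(x_5) = 197.753906, coefficient = 4
x_6 = 4.2500, f(x_6) = 326.253906, coefficient = 1

I ≈ (0.500000/3) × 1660.382812 = 276.730469
Exact value: 276.705469
Error: 0.025000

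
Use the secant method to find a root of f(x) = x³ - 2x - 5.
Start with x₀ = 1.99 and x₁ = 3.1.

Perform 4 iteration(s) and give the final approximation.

f(x) = x³ - 2x - 5
x₀ = 1.99, x₁ = 3.1

Secant formula: x_{n+1} = x_n - f(x_n)(x_n - x_{n-1})/(f(x_n) - f(x_{n-1}))

Iteration 1:
  f(1.990000) = -1.099401
  f(3.100000) = 18.591000
  x_2 = 3.100000 - 18.591000×(3.100000 - 1.990000)/(18.591000 - (-1.099401))
       = 2.051976
Iteration 2:
  f(3.100000) = 18.591000
  f(2.051976) = -0.463889
  x_3 = 2.051976 - (-0.463889)×(2.051976 - 3.100000)/(-0.463889 - 18.591000)
       = 2.077490
Iteration 3:
  f(2.051976) = -0.463889
  f(2.077490) = -0.188605
  x_4 = 2.077490 - (-0.188605)×(2.077490 - 2.051976)/(-0.188605 - (-0.463889))
       = 2.094971
Iteration 4:
  f(2.077490) = -0.188605
  f(2.094971) = 0.004678
  x_5 = 2.094971 - 0.004678×(2.094971 - 2.077490)/(0.004678 - (-0.188605))
       = 2.094547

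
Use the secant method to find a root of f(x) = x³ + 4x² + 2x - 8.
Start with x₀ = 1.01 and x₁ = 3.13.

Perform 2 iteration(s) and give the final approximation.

f(x) = x³ + 4x² + 2x - 8
x₀ = 1.01, x₁ = 3.13

Secant formula: x_{n+1} = x_n - f(x_n)(x_n - x_{n-1})/(f(x_n) - f(x_{n-1}))

Iteration 1:
  f(1.010000) = -0.869299
  f(3.130000) = 68.111897
  x_2 = 3.130000 - 68.111897×(3.130000 - 1.010000)/(68.111897 - (-0.869299))
       = 1.036716
Iteration 2:
  f(3.130000) = 68.111897
  f(1.036716) = -0.513204
  x_3 = 1.036716 - (-0.513204)×(1.036716 - 3.130000)/(-0.513204 - 68.111897)
       = 1.052371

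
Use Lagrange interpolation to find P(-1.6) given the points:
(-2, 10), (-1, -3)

Lagrange interpolation formula:
P(x) = Σ yᵢ × Lᵢ(x)
where Lᵢ(x) = Π_{j≠i} (x - xⱼ)/(xᵢ - xⱼ)

L_0(-1.6) = (-1.6 - (-1))/(-2 - (-1)) = 0.600000
L_1(-1.6) = (-1.6 - (-2))/(-1 - (-2)) = 0.400000

P(-1.6) = 10×L_0(-1.6) + (-3)×L_1(-1.6)
P(-1.6) = 4.800000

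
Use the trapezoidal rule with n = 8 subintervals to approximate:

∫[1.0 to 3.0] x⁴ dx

f(x) = x⁴
a = 1.0, b = 3.0, n = 8
h = (b - a)/n = 0.250000

Trapezoidal rule: (h/2)[f(x₀) + 2f(x₁) + 2f(x₂) + ... + f(xₙ)]

x_0 = 1.0000, f(x_0) = 1.000000, coefficient = 1
x_1 = 1.2500, f(x_1) = 2.441406, coefficient = 2
x_2 = 1.5000, f(x_2) = 5.062500, coefficient = 2
x_3 = 1.7500, f(x_3) = 9.378906, coefficient = 2
x_4 = 2.0000, f(x_4) = 16.000000, coefficient = 2
x_5 = 2.2500, f(x_5) = 25.628906, coefficient = 2
x_6 = 2.5000, f(x_6) = 39.062500, coefficient = 2
x_7 = 2.7500, f(x_7) = 57.191406, coefficient = 2
x_8 = 3.0000, f(x_8) = 81.000000, coefficient = 1

I ≈ (0.250000/2) × 391.531250 = 48.941406
Exact value: 48.400000
Error: 0.541406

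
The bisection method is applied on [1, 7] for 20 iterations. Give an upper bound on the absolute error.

Bisection error bound: |error| ≤ (b-a)/2^n
|error| ≤ (7 - 1)/2^20 = 6/2^20
|error| ≤ 0.0000057220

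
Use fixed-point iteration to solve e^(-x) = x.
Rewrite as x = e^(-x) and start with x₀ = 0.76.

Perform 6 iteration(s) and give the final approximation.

Equation: e^(-x) = x
Fixed-point form: x = e^(-x)
x₀ = 0.76

x_1 = g(0.760000) = 0.467666
x_2 = g(0.467666) = 0.626462
x_3 = g(0.626462) = 0.534479
x_4 = g(0.534479) = 0.585974
x_5 = g(0.585974) = 0.556563
x_6 = g(0.556563) = 0.573176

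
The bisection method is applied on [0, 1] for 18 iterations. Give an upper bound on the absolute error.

Bisection error bound: |error| ≤ (b-a)/2^n
|error| ≤ (1 - 0)/2^18 = 1/2^18
|error| ≤ 0.0000038147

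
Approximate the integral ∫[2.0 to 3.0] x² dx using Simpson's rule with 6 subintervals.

f(x) = x²
a = 2.0, b = 3.0, n = 6
h = (b - a)/n = 0.166667

Simpson's rule: (h/3)[f(x₀) + 4f(x₁) + 2f(x₂) + ... + f(xₙ)]

x_0 = 2.0000, f(x_0) = 4.000000, coefficient = 1
x_1 = 2.1667, f(x_1) = 4.694444, coefficient = 4
x_2 = 2.3333, f(x_2) = 5.444444, coefficient = 2
x_3 = 2.5000, f(x_3) = 6.250000, coefficient = 4
x_4 = 2.6667, f(x_4) = 7.111111, coefficient = 2
x_5 = 2.8333, f(x_5) = 8.027778, coefficient = 4
x_6 = 3.0000, f(x_6) = 9.000000, coefficient = 1

I ≈ (0.166667/3) × 114.000000 = 6.333333
Exact value: 6.333333
Error: 0.000000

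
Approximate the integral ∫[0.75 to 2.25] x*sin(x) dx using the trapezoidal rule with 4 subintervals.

f(x) = x*sin(x)
a = 0.75, b = 2.25, n = 4
h = (b - a)/n = 0.375000

Trapezoidal rule: (h/2)[f(x₀) + 2f(x₁) + 2f(x₂) + ... + f(xₙ)]

x_0 = 0.7500, f(x_0) = 0.511229, coefficient = 1
x_1 = 1.1250, f(x_1) = 1.015051, coefficient = 2
x_2 = 1.5000, f(x_2) = 1.496242, coefficient = 2
x_3 = 1.8750, f(x_3) = 1.788911, coefficient = 2
x_4 = 2.2500, f(x_4) = 1.750665, coefficient = 1

I ≈ (0.375000/2) × 10.862302 = 2.036682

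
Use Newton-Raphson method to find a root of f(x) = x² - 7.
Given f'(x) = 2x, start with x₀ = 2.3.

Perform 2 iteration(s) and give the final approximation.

f(x) = x² - 7
f'(x) = 2x
x₀ = 2.3

Newton-Raphson formula: x_{n+1} = x_n - f(x_n)/f'(x_n)

Iteration 1:
  f(2.300000) = -1.710000
  f'(2.300000) = 4.600000
  x_1 = 2.300000 - (-1.710000)/4.600000 = 2.671739
Iteration 2:
  f(2.671739) = 0.138190
  f'(2.671739) = 5.343478
  x_2 = 2.671739 - 0.138190/5.343478 = 2.645878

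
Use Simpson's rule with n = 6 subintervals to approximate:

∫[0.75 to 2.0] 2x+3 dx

f(x) = 2x+3
a = 0.75, b = 2.0, n = 6
h = (b - a)/n = 0.208333

Simpson's rule: (h/3)[f(x₀) + 4f(x₁) + 2f(x₂) + ... + f(xₙ)]

x_0 = 0.7500, f(x_0) = 4.500000, coefficient = 1
x_1 = 0.9583, f(x_1) = 4.916667, coefficient = 4
x_2 = 1.1667, f(x_2) = 5.333333, coefficient = 2
x_3 = 1.3750, f(x_3) = 5.750000, coefficient = 4
x_4 = 1.5833, f(x_4) = 6.166667, coefficient = 2
x_5 = 1.7917, f(x_5) = 6.583333, coefficient = 4
x_6 = 2.0000, f(x_6) = 7.000000, coefficient = 1

I ≈ (0.208333/3) × 103.500000 = 7.187500
Exact value: 7.187500
Error: 0.000000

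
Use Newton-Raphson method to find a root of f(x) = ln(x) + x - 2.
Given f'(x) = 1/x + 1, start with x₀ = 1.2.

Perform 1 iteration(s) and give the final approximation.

f(x) = ln(x) + x - 2
f'(x) = 1/x + 1
x₀ = 1.2

Newton-Raphson formula: x_{n+1} = x_n - f(x_n)/f'(x_n)

Iteration 1:
  f(1.200000) = -0.617678
  f'(1.200000) = 1.833333
  x_1 = 1.200000 - (-0.617678)/1.833333 = 1.536916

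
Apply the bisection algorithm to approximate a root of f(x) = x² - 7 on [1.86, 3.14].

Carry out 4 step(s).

f(x) = x² - 7
Initial interval: [1.86, 3.14]

Iteration 1:
  c_1 = (1.860000 + 3.140000)/2 = 2.500000
  f(c_1) = f(2.500000) = -0.750000
  f(a) × f(c) ≥ 0, new interval: [2.500000, 3.140000]
Iteration 2:
  c_2 = (2.500000 + 3.140000)/2 = 2.820000
  f(c_2) = f(2.820000) = 0.952400
  f(a) × f(c) < 0, new interval: [2.500000, 2.820000]
Iteration 3:
  c_3 = (2.500000 + 2.820000)/2 = 2.660000
  f(c_3) = f(2.660000) = 0.075600
  f(a) × f(c) < 0, new interval: [2.500000, 2.660000]
Iteration 4:
  c_4 = (2.500000 + 2.660000)/2 = 2.580000
  f(c_4) = f(2.580000) = -0.343600
  f(a) × f(c) ≥ 0, new interval: [2.580000, 2.660000]

After 4 iteration(s), the approximation is c_4 = 2.580000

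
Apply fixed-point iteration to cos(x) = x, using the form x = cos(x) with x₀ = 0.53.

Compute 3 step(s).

Equation: cos(x) = x
Fixed-point form: x = cos(x)
x₀ = 0.53

x_1 = g(0.530000) = 0.862807
x_2 = g(0.862807) = 0.650308
x_3 = g(0.650308) = 0.795898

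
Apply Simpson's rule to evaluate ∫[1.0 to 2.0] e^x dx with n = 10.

f(x) = e^x
a = 1.0, b = 2.0, n = 10
h = (b - a)/n = 0.100000

Simpson's rule: (h/3)[f(x₀) + 4f(x₁) + 2f(x₂) + ... + f(xₙ)]

x_0 = 1.0000, f(x_0) = 2.718282, coefficient = 1
x_1 = 1.1000, f(x_1) = 3.004166, coefficient = 4
x_2 = 1.2000, f(x_2) = 3.320117, coefficient = 2
x_3 = 1.3000, f(x_3) = 3.669297, coefficient = 4
x_4 = 1.4000, f(x_4) = 4.055200, coefficient = 2
x_5 = 1.5000, f(x_5) = 4.481689, coefficient = 4
x_6 = 1.6000, f(x_6) = 4.953032, coefficient = 2
x_7 = 1.7000, f(x_7) = 5.473947, coefficient = 4
x_8 = 1.8000, f(x_8) = 6.049647, coefficient = 2
x_9 = 1.9000, f(x_9) = 6.685894, coefficient = 4
x_10 = 2.0000, f(x_10) = 7.389056, coefficient = 1

I ≈ (0.100000/3) × 140.123306 = 4.670777
Exact value: 4.670774
Error: 0.000003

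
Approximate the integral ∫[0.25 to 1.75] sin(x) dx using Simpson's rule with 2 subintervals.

f(x) = sin(x)
a = 0.25, b = 1.75, n = 2
h = (b - a)/n = 0.750000

Simpson's rule: (h/3)[f(x₀) + 4f(x₁) + 2f(x₂) + ... + f(xₙ)]

x_0 = 0.2500, f(x_0) = 0.247404, coefficient = 1
x_1 = 1.0000, f(x_1) = 0.841471, coefficient = 4
x_2 = 1.7500, f(x_2) = 0.983986, coefficient = 1

I ≈ (0.750000/3) × 4.597274 = 1.149318
Exact value: 1.147158
Error: 0.002160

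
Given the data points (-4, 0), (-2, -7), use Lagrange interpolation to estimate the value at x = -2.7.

Lagrange interpolation formula:
P(x) = Σ yᵢ × Lᵢ(x)
where Lᵢ(x) = Π_{j≠i} (x - xⱼ)/(xᵢ - xⱼ)

L_0(-2.7) = (-2.7 - (-2))/(-4 - (-2)) = 0.350000
L_1(-2.7) = (-2.7 - (-4))/(-2 - (-4)) = 0.650000

P(-2.7) = 0×L_0(-2.7) + (-7)×L_1(-2.7)
P(-2.7) = -4.550000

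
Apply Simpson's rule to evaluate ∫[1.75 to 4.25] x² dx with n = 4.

f(x) = x²
a = 1.75, b = 4.25, n = 4
h = (b - a)/n = 0.625000

Simpson's rule: (h/3)[f(x₀) + 4f(x₁) + 2f(x₂) + ... + f(xₙ)]

x_0 = 1.7500, f(x_0) = 3.062500, coefficient = 1
x_1 = 2.3750, f(x_1) = 5.640625, coefficient = 4
x_2 = 3.0000, f(x_2) = 9.000000, coefficient = 2
x_3 = 3.6250, f(x_3) = 13.140625, coefficient = 4
x_4 = 4.2500, f(x_4) = 18.062500, coefficient = 1

I ≈ (0.625000/3) × 114.250000 = 23.802083
Exact value: 23.802083
Error: 0.000000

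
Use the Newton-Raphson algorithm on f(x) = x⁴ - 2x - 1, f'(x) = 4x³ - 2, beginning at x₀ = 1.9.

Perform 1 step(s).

f(x) = x⁴ - 2x - 1
f'(x) = 4x³ - 2
x₀ = 1.9

Newton-Raphson formula: x_{n+1} = x_n - f(x_n)/f'(x_n)

Iteration 1:
  f(1.900000) = 8.232100
  f'(1.900000) = 25.436000
  x_1 = 1.900000 - 8.232100/25.436000 = 1.576360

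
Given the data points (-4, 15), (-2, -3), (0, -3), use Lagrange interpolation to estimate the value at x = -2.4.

Lagrange interpolation formula:
P(x) = Σ yᵢ × Lᵢ(x)
where Lᵢ(x) = Π_{j≠i} (x - xⱼ)/(xᵢ - xⱼ)

L_0(-2.4) = (-2.4 - (-2))/(-4 - (-2)) × (-2.4 - 0)/(-4 - 0) = 0.120000
L_1(-2.4) = (-2.4 - (-4))/(-2 - (-4)) × (-2.4 - 0)/(-2 - 0) = 0.960000
L_2(-2.4) = (-2.4 - (-4))/(0 - (-4)) × (-2.4 - (-2))/(0 - (-2)) = -0.080000

P(-2.4) = 15×L_0(-2.4) + (-3)×L_1(-2.4) + (-3)×L_2(-2.4)
P(-2.4) = -0.840000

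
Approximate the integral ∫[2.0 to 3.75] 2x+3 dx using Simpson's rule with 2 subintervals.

f(x) = 2x+3
a = 2.0, b = 3.75, n = 2
h = (b - a)/n = 0.875000

Simpson's rule: (h/3)[f(x₀) + 4f(x₁) + 2f(x₂) + ... + f(xₙ)]

x_0 = 2.0000, f(x_0) = 7.000000, coefficient = 1
x_1 = 2.8750, f(x_1) = 8.750000, coefficient = 4
x_2 = 3.7500, f(x_2) = 10.500000, coefficient = 1

I ≈ (0.875000/3) × 52.500000 = 15.312500
Exact value: 15.312500
Error: 0.000000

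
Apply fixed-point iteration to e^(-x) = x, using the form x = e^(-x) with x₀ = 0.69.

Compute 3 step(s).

Equation: e^(-x) = x
Fixed-point form: x = e^(-x)
x₀ = 0.69

x_1 = g(0.690000) = 0.501576
x_2 = g(0.501576) = 0.605575
x_3 = g(0.605575) = 0.545760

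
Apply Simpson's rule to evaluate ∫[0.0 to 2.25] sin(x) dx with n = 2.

f(x) = sin(x)
a = 0.0, b = 2.25, n = 2
h = (b - a)/n = 1.125000

Simpson's rule: (h/3)[f(x₀) + 4f(x₁) + 2f(x₂) + ... + f(xₙ)]

x_0 = 0.0000, f(x_0) = 0.000000, coefficient = 1
x_1 = 1.1250, f(x_1) = 0.902268, coefficient = 4
x_2 = 2.2500, f(x_2) = 0.778073, coefficient = 1

I ≈ (1.125000/3) × 4.387144 = 1.645179
Exact value: 1.628174
Error: 0.017005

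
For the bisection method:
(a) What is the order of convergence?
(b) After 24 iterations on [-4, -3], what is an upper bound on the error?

(a) Bisection has linear (order 1) convergence; the error is halved each step.

(b) Error bound = (b-a)/2^n = (-3 - (-4))/2^{24}
    = 1/2^{24}

(a) 1 (linear); (b) error ≤ 5.96e-08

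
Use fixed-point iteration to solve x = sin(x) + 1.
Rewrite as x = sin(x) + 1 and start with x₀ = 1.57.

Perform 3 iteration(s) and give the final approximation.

Equation: x = sin(x) + 1
Fixed-point form: x = sin(x) + 1
x₀ = 1.57

x_1 = g(1.570000) = 2.000000
x_2 = g(2.000000) = 1.909298
x_3 = g(1.909298) = 1.943253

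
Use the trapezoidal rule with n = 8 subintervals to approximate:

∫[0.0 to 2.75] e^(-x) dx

f(x) = e^(-x)
a = 0.0, b = 2.75, n = 8
h = (b - a)/n = 0.343750

Trapezoidal rule: (h/2)[f(x₀) + 2f(x₁) + 2f(x₂) + ... + f(xₙ)]

x_0 = 0.0000, f(x_0) = 1.000000, coefficient = 1
x_1 = 0.3438, f(x_1) = 0.709106, coefficient = 2
x_2 = 0.6875, f(x_2) = 0.502832, coefficient = 2
x_3 = 1.0312, f(x_3) = 0.356561, coefficient = 2
x_4 = 1.3750, f(x_4) = 0.252840, coefficient = 2
x_5 = 1.7188, f(x_5) = 0.179290, coefficient = 2
x_6 = 2.0625, f(x_6) = 0.127136, coefficient = 2
x_7 = 2.4062, f(x_7) = 0.090153, coefficient = 2
x_8 = 2.7500, f(x_8) = 0.063928, coefficient = 1

I ≈ (0.343750/2) × 5.499762 = 0.945272
Exact value: 0.936072
Error: 0.009199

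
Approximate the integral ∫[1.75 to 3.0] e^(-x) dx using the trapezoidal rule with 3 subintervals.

f(x) = e^(-x)
a = 1.75, b = 3.0, n = 3
h = (b - a)/n = 0.416667

Trapezoidal rule: (h/2)[f(x₀) + 2f(x₁) + 2f(x₂) + ... + f(xₙ)]

x_0 = 1.7500, f(x_0) = 0.173774, coefficient = 1
x_1 = 2.1667, f(x_1) = 0.114559, coefficient = 2
x_2 = 2.5833, f(x_2) = 0.075522, coefficient = 2
x_3 = 3.0000, f(x_3) = 0.049787, coefficient = 1

I ≈ (0.416667/2) × 0.603722 = 0.125775
Exact value: 0.123987
Error: 0.001789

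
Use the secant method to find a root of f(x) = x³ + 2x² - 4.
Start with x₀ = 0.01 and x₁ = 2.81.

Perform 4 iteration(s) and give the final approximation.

f(x) = x³ + 2x² - 4
x₀ = 0.01, x₁ = 2.81

Secant formula: x_{n+1} = x_n - f(x_n)(x_n - x_{n-1})/(f(x_n) - f(x_{n-1}))

Iteration 1:
  f(0.010000) = -3.999799
  f(2.810000) = 33.980241
  x_2 = 2.810000 - 33.980241×(2.810000 - 0.010000)/(33.980241 - (-3.999799))
       = 0.304877
Iteration 2:
  f(2.810000) = 33.980241
  f(0.304877) = -3.785762
  x_3 = 0.304877 - (-3.785762)×(0.304877 - 2.810000)/(-3.785762 - 33.980241)
       = 0.555997
Iteration 3:
  f(0.304877) = -3.785762
  f(0.555997) = -3.209858
  x_4 = 0.555997 - (-3.209858)×(0.555997 - 0.304877)/(-3.209858 - (-3.785762))
       = 1.955640
Iteration 4:
  f(0.555997) = -3.209858
  f(1.955640) = 11.128450
  x_5 = 1.955640 - 11.128450×(1.955640 - 0.555997)/(11.128450 - (-3.209858))
       = 0.869329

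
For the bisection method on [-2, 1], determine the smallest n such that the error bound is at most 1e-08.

We need (b-a)/2^n ≤ 1e-08
(1 - (-2))/2^n ≤ 1e-08
3/2^n ≤ 1e-08
2^n ≥ 300000000
n ≥ log₂(300000000) = 28.16
n ≥ 29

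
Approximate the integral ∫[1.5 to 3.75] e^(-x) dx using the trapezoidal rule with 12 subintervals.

f(x) = e^(-x)
a = 1.5, b = 3.75, n = 12
h = (b - a)/n = 0.187500

Trapezoidal rule: (h/2)[f(x₀) + 2f(x₁) + 2f(x₂) + ... + f(xₙ)]

x_0 = 1.5000, f(x_0) = 0.223130, coefficient = 1
x_1 = 1.6875, f(x_1) = 0.184981, coefficient = 2
x_2 = 1.8750, f(x_2) = 0.153355, coefficient = 2
x_3 = 2.0625, f(x_3) = 0.127136, coefficient = 2
x_4 = 2.2500, f(x_4) = 0.105399, coefficient = 2
x_5 = 2.4375, f(x_5) = 0.087379, coefficient = 2
x_6 = 2.6250, f(x_6) = 0.072440, coefficient = 2
x_7 = 2.8125, f(x_7) = 0.060055, coefficient = 2
x_8 = 3.0000, f(x_8) = 0.049787, coefficient = 2
x_9 = 3.1875, f(x_9) = 0.041275, coefficient = 2
x_10 = 3.3750, f(x_10) = 0.034218, coefficient = 2
x_11 = 3.5625, f(x_11) = 0.028368, coefficient = 2
x_12 = 3.7500, f(x_12) = 0.023518, coefficient = 1

I ≈ (0.187500/2) × 2.135433 = 0.200197
Exact value: 0.199612
Error: 0.000584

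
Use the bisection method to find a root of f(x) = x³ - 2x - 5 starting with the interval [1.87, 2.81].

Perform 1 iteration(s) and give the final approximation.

f(x) = x³ - 2x - 5
Initial interval: [1.87, 2.81]

Iteration 1:
  c_1 = (1.870000 + 2.810000)/2 = 2.340000
  f(c_1) = f(2.340000) = 3.132904
  f(a) × f(c) < 0, new interval: [1.870000, 2.340000]

After 1 iteration(s), the approximation is c_1 = 2.340000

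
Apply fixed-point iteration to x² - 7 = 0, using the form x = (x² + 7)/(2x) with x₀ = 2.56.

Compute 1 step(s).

Equation: x² - 7 = 0
Fixed-point form: x = (x² + 7)/(2x)
x₀ = 2.56

x_1 = g(2.560000) = 2.647187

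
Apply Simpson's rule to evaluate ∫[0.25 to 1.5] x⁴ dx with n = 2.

f(x) = x⁴
a = 0.25, b = 1.5, n = 2
h = (b - a)/n = 0.625000

Simpson's rule: (h/3)[f(x₀) + 4f(x₁) + 2f(x₂) + ... + f(xₙ)]

x_0 = 0.2500, f(x_0) = 0.003906, coefficient = 1
x_1 = 0.8750, f(x_1) = 0.586182, coefficient = 4
x_2 = 1.5000, f(x_2) = 5.062500, coefficient = 1

I ≈ (0.625000/3) × 7.411133 = 1.543986
Exact value: 1.518555
Error: 0.025431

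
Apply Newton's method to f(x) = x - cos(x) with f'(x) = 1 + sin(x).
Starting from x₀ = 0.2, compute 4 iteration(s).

f(x) = x - cos(x)
f'(x) = 1 + sin(x)
x₀ = 0.2

Newton-Raphson formula: x_{n+1} = x_n - f(x_n)/f'(x_n)

Iteration 1:
  f(0.200000) = -0.780067
  f'(0.200000) = 1.198669
  x_1 = 0.200000 - (-0.780067)/1.198669 = 0.850777
Iteration 2:
  f(0.850777) = 0.191378
  f'(0.850777) = 1.751793
  x_2 = 0.850777 - 0.191378/1.751793 = 0.741530
Iteration 3:
  f(0.741530) = 0.004094
  f'(0.741530) = 1.675417
  x_3 = 0.741530 - 0.004094/1.675417 = 0.739086
Iteration 4:
  f(0.739086) = 0.000002
  f'(0.739086) = 1.673613
  x_4 = 0.739086 - 0.000002/1.673613 = 0.739085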